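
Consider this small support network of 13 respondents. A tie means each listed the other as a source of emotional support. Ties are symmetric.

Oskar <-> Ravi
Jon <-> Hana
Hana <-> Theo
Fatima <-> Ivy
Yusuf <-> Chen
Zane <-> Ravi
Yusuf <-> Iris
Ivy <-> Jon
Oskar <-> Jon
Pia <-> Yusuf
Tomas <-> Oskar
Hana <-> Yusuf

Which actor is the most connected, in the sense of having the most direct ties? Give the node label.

Degrees — Chen:1, Fatima:1, Hana:3, Iris:1, Ivy:2, Jon:3, Oskar:3, Pia:1, Ravi:2, Theo:1, Tomas:1, Yusuf:4, Zane:1.
The maximum is 4, attained only by Yusuf.

Yusuf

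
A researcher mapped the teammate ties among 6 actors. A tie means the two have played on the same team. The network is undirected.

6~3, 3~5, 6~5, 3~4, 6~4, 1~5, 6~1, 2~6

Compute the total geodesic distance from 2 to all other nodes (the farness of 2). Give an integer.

Distances from 2: 1:2, 3:2, 4:2, 5:2, 6:1.
Sum = 2 + 2 + 2 + 2 + 1 = 9.

9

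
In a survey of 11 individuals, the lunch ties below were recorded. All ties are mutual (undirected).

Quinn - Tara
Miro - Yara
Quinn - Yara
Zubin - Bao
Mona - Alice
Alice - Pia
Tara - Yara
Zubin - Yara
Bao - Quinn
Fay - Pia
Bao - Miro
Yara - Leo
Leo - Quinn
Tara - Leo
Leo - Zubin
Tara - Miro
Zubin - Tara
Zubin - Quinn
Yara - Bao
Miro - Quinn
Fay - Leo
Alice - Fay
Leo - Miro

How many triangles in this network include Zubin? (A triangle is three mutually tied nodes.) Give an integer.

8

Zubin's neighbors: Bao, Leo, Quinn, Tara, and Yara.
Neighbor pairs that are themselves tied: Zubin–Bao–Quinn; Zubin–Bao–Yara; Zubin–Leo–Quinn; Zubin–Leo–Tara; Zubin–Leo–Yara; Zubin–Quinn–Tara; Zubin–Quinn–Yara; Zubin–Tara–Yara. Each forms one triangle with Zubin, for 8 in total.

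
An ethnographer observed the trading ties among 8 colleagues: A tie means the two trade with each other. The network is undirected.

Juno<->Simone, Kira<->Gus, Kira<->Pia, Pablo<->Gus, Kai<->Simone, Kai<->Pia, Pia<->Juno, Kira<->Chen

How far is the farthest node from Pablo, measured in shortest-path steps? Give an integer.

5

Distances from Pablo: Chen:3, Gus:1, Juno:4, Kai:4, Kira:2, Pia:3, Simone:5.
The largest is 5 (to Simone), so the eccentricity of Pablo is 5.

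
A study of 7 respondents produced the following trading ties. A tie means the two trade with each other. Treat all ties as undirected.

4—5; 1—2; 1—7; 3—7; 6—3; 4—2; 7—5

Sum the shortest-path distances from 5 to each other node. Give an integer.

11

Distances from 5: 1:2, 2:2, 3:2, 4:1, 6:3, 7:1.
Sum = 2 + 2 + 2 + 1 + 3 + 1 = 11.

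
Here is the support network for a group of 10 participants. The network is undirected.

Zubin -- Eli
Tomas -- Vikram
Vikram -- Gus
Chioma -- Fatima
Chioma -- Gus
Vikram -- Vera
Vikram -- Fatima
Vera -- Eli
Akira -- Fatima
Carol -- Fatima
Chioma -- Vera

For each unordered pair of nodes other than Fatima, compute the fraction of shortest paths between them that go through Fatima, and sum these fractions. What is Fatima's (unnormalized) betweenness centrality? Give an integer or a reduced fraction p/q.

Pairs whose geodesics pass through Fatima — Chioma–Vikram: 1/3; Chioma–Akira: 1; Chioma–Tomas: 1/3; Chioma–Carol: 1; Gus–Akira: 2/2; Gus–Carol: 2/2; Eli–Akira: 2/2; Eli–Carol: 2/2; Vera–Akira: 2/2; Vera–Carol: 2/2; Vikram–Akira: 1; Vikram–Carol: 1; Akira–Tomas: 1; Akira–Zubin: 2/2 … (+3 more pairs).
All other pairs contribute 0.
Summing the contributions gives betweenness(Fatima) = 47/3.

47/3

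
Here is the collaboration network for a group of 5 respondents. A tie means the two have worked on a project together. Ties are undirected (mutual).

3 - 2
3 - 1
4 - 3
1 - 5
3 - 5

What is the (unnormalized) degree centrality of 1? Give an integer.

2

1 is directly tied to 3 and 5. That is 2 neighbors, so the degree of 1 is 2.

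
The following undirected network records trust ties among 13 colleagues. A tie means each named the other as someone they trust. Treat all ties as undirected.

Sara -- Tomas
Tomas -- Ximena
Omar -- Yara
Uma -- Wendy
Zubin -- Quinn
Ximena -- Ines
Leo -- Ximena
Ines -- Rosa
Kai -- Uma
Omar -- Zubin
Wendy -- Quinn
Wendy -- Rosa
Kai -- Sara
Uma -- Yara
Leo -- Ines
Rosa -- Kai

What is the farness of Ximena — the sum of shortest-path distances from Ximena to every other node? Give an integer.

Distances from Ximena: Ines:1, Kai:3, Leo:1, Omar:6, Quinn:4, Rosa:2, Sara:2, Tomas:1, Uma:4, Wendy:3, Yara:5, Zubin:5.
Sum = 1 + 3 + 1 + 6 + 4 + 2 + 2 + 1 + 4 + 3 + 5 + 5 = 37.

37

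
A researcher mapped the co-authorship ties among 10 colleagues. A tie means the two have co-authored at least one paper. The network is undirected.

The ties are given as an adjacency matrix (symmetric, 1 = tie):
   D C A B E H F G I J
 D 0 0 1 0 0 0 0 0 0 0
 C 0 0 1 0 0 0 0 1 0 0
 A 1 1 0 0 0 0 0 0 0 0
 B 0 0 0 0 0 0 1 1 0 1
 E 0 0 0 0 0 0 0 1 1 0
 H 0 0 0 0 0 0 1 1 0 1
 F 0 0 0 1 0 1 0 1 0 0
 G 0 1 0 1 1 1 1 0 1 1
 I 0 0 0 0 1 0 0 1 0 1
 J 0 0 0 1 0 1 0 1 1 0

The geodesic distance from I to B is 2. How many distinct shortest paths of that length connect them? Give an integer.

2

The shortest distance is 2. The length-2 paths are: I–J–B; I–G–B.
That gives 2 distinct shortest paths.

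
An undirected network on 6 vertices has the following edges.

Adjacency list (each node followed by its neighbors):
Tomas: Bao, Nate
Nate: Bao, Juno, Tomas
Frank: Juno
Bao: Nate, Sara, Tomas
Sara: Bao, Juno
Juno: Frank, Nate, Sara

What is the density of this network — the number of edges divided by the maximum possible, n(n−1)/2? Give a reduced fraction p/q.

There are 7 edges and 6 nodes, so the maximum possible is C(6,2) = 15.
Density = 7/15.

7/15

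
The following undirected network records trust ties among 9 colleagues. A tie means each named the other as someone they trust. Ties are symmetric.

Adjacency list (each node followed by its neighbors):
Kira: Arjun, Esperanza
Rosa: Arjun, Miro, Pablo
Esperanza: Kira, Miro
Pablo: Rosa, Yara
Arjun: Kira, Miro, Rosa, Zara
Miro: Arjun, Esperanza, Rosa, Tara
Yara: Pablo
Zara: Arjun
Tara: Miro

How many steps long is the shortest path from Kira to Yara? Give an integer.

4

One shortest route is Kira – Arjun – Rosa – Pablo – Yara, which uses 4 edges, and at distance 3 from Kira we only reach {Pablo, Tara}, which does not include Yara. So d(Kira,Yara) = 4.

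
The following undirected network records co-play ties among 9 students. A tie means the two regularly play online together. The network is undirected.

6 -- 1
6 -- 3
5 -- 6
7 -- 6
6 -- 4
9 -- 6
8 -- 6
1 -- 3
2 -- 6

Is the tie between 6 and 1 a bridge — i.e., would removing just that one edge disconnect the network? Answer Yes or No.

No

Even without that edge, 6 still reaches 1 via 6 – 3 – 1, so the network stays connected. Not a bridge.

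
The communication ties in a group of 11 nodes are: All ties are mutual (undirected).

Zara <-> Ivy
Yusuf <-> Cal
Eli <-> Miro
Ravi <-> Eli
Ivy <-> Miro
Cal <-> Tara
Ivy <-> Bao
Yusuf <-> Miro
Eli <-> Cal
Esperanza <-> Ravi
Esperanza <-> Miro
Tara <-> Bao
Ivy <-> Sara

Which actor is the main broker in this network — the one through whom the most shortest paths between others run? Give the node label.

Unnormalized betweenness of each node: Bao:55/12, Cal:79/12, Eli:25/3, Esperanza:8/3, Ivy:85/4, Miro:83/4, Ravi:13/12, Sara:0, Tara:10/3, Yusuf:29/12, Zara:0.
Ivy has the largest value, 85/4, making it the main broker — the node through which the most shortest paths run.

Ivy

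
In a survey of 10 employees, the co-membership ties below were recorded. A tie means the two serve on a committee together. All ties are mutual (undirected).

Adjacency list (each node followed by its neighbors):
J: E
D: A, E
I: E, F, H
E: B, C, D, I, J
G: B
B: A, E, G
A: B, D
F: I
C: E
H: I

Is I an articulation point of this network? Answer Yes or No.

Yes

Removing I leaves {A, B, C, D, E, G, and J} with no path to {H}, so the network splits into 3 components. I is a cut vertex.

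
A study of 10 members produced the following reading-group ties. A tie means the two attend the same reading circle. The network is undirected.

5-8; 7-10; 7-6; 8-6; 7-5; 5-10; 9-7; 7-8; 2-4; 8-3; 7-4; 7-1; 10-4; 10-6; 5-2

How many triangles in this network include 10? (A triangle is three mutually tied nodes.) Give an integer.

3

10's neighbors: 4, 5, 6, and 7.
Neighbor pairs that are themselves tied: 10–4–7; 10–5–7; 10–6–7. Each forms one triangle with 10, for 3 in total.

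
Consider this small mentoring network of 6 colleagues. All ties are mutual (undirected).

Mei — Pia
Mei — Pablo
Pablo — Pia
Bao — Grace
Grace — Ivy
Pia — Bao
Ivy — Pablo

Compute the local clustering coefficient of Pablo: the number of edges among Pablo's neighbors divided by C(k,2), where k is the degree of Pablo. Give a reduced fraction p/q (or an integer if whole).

Pablo's neighbors: Ivy, Mei, and Pia (k = 3).
Possible neighbor pairs: C(3,2) = 3. Edges among them: Mei–Pia → e = 1.
Clustering(Pablo) = 1/3.

1/3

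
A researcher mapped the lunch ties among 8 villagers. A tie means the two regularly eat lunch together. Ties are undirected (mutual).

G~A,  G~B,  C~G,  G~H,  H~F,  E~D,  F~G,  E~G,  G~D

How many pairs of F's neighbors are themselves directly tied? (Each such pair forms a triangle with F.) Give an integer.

F's neighbors: G and H.
Neighbor pairs that are themselves tied: F–G–H. Each forms one triangle with F, for 1 in total.

1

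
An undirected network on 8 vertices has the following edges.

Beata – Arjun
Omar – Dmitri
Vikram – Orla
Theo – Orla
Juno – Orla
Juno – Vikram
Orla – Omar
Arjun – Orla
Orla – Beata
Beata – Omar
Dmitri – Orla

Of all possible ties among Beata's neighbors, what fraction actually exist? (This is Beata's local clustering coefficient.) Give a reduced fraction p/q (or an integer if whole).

2/3

Beata's neighbors: Arjun, Omar, and Orla (k = 3).
Possible neighbor pairs: C(3,2) = 3. Edges among them: Arjun–Orla, Omar–Orla → e = 2.
Clustering(Beata) = 2/3.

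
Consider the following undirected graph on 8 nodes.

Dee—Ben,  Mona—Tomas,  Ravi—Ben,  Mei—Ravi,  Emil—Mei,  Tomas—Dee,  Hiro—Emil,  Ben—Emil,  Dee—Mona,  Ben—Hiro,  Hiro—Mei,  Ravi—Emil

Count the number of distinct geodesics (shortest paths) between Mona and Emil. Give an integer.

1

The shortest distance is 3, and the only length-3 path is Mona–Dee–Ben–Emil. So there is exactly 1 shortest path.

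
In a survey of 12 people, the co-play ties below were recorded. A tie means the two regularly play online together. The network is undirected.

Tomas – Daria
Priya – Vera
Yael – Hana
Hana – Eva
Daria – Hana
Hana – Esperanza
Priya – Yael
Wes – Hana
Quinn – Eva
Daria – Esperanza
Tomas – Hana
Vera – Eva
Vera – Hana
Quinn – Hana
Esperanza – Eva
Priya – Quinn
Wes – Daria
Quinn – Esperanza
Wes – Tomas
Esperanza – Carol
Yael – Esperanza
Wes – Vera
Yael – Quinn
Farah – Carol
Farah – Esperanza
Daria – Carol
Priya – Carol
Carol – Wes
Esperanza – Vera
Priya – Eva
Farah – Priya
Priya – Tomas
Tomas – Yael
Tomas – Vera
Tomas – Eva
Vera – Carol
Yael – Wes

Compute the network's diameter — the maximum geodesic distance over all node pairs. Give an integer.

2

Eccentricity of each node (its greatest distance to any other): Carol:2, Daria:2, Esperanza:2, Eva:2, Farah:2, Hana:2, Priya:2, Quinn:2, Tomas:2, Vera:2, Wes:2, Yael:2.
The maximum eccentricity is 2, realized for instance by the pair Eva–Carol via Eva – Priya – Carol. So the diameter is 2.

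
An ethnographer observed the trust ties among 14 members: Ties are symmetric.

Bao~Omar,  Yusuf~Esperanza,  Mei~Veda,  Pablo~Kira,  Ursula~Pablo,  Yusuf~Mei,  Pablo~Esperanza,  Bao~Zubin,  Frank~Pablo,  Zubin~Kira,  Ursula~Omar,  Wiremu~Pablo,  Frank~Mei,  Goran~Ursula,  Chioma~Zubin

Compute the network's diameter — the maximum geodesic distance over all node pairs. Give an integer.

Eccentricity of each node (its greatest distance to any other): Bao:6, Chioma:6, Esperanza:4, Frank:4, Goran:5, Kira:4, Mei:5, Omar:5, Pablo:3, Ursula:4, Veda:6, Wiremu:4, Yusuf:5, Zubin:5.
The maximum eccentricity is 6, realized for instance by the pair Bao–Veda via Bao – Omar – Ursula – Pablo – Frank – Mei – Veda. So the diameter is 6.

6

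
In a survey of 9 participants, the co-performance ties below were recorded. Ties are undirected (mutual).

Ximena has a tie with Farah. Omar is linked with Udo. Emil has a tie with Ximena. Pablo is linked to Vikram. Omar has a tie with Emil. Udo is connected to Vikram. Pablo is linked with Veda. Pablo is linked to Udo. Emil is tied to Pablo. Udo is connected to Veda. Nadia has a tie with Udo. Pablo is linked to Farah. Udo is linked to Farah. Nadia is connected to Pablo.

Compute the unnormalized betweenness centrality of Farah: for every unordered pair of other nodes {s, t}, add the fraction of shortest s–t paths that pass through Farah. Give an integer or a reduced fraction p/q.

7/2

Pairs whose geodesics pass through Farah — Vikram–Ximena: 2/3; Ximena–Udo: 1; Ximena–Nadia: 2/3; Ximena–Pablo: 1/2; Ximena–Veda: 2/3.
All other pairs contribute 0.
Summing the contributions gives betweenness(Farah) = 7/2.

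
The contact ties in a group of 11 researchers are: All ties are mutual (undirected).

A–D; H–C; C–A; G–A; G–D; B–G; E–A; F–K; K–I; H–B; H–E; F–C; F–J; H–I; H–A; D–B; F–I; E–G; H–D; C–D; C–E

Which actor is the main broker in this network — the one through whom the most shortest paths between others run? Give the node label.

C

Unnormalized betweenness of each node: A:57/28, B:9/14, C:1051/84, D:23/7, E:25/14, F:87/7, G:13/12, H:965/84, I:241/42, J:0, K:0.
C has the largest value, 1051/84, making it the main broker — the node through which the most shortest paths run.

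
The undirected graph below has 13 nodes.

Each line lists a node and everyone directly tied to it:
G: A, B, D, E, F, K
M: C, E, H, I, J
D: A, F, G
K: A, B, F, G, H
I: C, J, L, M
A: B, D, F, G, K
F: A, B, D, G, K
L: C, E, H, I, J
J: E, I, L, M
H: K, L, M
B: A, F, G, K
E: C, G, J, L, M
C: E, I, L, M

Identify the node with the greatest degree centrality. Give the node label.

Degrees — A:5, B:4, C:4, D:3, E:5, F:5, G:6, H:3, I:4, J:4, K:5, L:5, M:5.
The maximum is 6, attained only by G.

G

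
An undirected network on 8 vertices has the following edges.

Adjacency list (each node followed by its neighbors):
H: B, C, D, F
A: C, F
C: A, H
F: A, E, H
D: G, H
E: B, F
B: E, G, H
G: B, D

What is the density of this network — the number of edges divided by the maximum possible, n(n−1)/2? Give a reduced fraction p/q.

There are 10 edges and 8 nodes, so the maximum possible is C(8,2) = 28.
Density = 10/28 = 5/14.

5/14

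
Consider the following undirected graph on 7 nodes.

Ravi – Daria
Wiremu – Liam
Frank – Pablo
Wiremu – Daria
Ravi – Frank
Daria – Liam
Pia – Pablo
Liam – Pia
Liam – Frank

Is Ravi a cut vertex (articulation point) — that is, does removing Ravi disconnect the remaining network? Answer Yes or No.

Even without Ravi, every remaining node can still reach every other (the residual graph is connected), so Ravi is not a cut vertex.

No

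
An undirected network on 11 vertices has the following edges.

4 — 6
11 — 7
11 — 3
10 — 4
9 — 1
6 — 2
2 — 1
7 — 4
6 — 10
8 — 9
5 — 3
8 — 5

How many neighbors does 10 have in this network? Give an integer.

10 is directly tied to 4 and 6. That is 2 neighbors, so the degree of 10 is 2.

2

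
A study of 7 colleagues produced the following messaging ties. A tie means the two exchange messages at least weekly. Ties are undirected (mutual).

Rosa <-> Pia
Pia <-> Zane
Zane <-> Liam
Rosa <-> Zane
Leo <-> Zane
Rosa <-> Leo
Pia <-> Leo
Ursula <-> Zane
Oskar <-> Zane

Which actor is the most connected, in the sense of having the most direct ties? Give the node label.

Degrees — Leo:3, Liam:1, Oskar:1, Pia:3, Rosa:3, Ursula:1, Zane:6.
The maximum is 6, attained only by Zane.

Zane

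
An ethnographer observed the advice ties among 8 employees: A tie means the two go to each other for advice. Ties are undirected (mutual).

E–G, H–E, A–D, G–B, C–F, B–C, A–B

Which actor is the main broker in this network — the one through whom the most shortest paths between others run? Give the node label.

B

Unnormalized betweenness of each node: A:6, B:16, C:6, D:0, E:6, F:0, G:10, H:0.
B has the largest value, 16, making it the main broker — the node through which the most shortest paths run.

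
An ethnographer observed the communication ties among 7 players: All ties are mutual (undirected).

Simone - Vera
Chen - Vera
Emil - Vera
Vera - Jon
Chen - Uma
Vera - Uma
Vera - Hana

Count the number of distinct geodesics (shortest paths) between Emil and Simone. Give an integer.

1

The shortest distance is 2, and the only length-2 path is Emil–Vera–Simone. So there is exactly 1 shortest path.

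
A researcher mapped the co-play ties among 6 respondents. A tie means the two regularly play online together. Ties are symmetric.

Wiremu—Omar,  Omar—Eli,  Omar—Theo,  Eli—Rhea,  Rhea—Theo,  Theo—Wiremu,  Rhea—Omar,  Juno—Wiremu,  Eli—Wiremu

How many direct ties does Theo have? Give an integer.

3

Theo is directly tied to Omar, Rhea, and Wiremu. That is 3 neighbors, so the degree of Theo is 3.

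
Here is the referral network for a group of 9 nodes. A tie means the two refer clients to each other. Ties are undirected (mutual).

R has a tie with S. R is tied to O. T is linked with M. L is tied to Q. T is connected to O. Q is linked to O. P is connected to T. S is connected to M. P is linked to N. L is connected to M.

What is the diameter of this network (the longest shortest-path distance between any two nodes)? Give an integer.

4

Eccentricity of each node (its greatest distance to any other): L:4, M:3, N:4, O:3, P:3, Q:4, R:4, S:4, T:2.
The maximum eccentricity is 4, realized for instance by the pair S–N via S – M – T – P – N. So the diameter is 4.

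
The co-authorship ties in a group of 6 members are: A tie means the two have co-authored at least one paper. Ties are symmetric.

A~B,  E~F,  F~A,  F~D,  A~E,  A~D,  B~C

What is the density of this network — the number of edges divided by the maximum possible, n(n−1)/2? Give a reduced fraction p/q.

There are 7 edges and 6 nodes, so the maximum possible is C(6,2) = 15.
Density = 7/15.

7/15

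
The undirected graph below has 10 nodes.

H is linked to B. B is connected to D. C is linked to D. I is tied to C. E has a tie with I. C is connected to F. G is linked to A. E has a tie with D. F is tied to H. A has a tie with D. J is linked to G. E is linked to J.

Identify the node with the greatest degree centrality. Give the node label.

Degrees — A:2, B:2, C:3, D:4, E:3, F:2, G:2, H:2, I:2, J:2.
The maximum is 4, attained only by D.

D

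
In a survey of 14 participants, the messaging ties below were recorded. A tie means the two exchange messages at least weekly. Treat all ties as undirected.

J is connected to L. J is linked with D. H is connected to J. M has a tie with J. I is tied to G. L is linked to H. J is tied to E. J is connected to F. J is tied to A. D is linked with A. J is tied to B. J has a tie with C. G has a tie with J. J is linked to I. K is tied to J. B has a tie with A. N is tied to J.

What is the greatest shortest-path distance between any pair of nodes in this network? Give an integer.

2

Eccentricity of each node (its greatest distance to any other): A:2, B:2, C:2, D:2, E:2, F:2, G:2, H:2, I:2, J:1, K:2, L:2, M:2, N:2.
The maximum eccentricity is 2, realized for instance by the pair F–H via F – J – H. So the diameter is 2.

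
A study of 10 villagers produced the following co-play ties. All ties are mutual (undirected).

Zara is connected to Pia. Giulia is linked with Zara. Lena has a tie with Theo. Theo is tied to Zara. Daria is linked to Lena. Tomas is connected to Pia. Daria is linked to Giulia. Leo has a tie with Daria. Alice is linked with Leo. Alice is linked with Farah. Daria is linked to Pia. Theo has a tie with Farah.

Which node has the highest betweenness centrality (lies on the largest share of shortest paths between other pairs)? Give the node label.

Unnormalized betweenness of each node: Alice:2, Daria:13, Farah:3, Giulia:1, Lena:2, Leo:5, Pia:9, Theo:8, Tomas:0, Zara:7.
Daria has the largest value, 13, making it the main broker — the node through which the most shortest paths run.

Daria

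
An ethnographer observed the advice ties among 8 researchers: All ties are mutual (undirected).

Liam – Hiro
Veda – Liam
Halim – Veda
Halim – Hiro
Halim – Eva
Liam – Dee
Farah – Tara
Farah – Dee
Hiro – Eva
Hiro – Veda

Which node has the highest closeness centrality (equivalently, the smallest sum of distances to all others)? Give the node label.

Liam

Farness (sum of distances to all others) for each node — Dee:14, Eva:18, Farah:18, Halim:17, Hiro:13, Liam:12, Tara:24, Veda:14.
The smallest farness is 12, for Liam, so Liam has the highest closeness.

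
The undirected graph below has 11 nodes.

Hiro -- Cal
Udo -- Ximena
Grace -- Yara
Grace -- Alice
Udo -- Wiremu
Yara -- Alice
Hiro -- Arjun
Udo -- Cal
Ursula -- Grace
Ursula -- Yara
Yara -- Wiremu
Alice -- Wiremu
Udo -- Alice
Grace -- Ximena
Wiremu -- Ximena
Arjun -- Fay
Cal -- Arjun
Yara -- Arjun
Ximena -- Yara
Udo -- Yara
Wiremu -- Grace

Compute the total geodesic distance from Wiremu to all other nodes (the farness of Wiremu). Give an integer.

17

Distances from Wiremu: Alice:1, Arjun:2, Cal:2, Fay:3, Grace:1, Hiro:3, Udo:1, Ursula:2, Ximena:1, Yara:1.
Sum = 1 + 2 + 2 + 3 + 1 + 3 + 1 + 2 + 1 + 1 = 17.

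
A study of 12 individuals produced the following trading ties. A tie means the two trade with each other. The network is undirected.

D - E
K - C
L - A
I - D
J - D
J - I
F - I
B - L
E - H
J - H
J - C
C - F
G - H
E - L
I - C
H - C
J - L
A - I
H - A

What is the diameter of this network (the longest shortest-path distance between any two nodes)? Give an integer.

Eccentricity of each node (its greatest distance to any other): A:3, B:4, C:3, D:3, E:3, F:4, G:4, H:3, I:3, J:2, K:4, L:3.
The maximum eccentricity is 4, realized for instance by the pair G–B via G – H – J – L – B. So the diameter is 4.

4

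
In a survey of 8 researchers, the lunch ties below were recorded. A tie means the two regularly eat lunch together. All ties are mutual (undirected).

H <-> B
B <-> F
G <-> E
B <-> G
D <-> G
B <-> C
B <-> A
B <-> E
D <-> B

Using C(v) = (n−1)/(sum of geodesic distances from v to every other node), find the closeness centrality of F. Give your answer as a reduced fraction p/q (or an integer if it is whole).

Distances from F: A:2, B:1, C:2, D:2, E:2, G:2, H:2. Sum = 13.
n = 8, so closeness = 7/13.

7/13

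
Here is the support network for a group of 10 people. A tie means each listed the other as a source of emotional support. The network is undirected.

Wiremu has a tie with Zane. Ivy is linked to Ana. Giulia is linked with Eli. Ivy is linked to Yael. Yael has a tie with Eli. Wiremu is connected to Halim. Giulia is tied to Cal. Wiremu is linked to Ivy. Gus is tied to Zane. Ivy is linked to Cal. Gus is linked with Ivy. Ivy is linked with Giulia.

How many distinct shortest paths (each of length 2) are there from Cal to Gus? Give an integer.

1

The shortest distance is 2, and the only length-2 path is Cal–Ivy–Gus. So there is exactly 1 shortest path.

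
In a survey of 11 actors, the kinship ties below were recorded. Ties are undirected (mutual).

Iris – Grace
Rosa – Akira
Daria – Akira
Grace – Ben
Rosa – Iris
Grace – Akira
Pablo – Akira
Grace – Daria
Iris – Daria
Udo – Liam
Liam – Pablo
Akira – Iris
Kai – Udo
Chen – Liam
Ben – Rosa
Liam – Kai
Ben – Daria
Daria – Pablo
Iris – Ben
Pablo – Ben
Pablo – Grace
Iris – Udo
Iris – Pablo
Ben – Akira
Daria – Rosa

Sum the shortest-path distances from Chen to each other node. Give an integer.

Distances from Chen: Akira:3, Ben:3, Daria:3, Grace:3, Iris:3, Kai:2, Liam:1, Pablo:2, Rosa:4, Udo:2.
Sum = 3 + 3 + 3 + 3 + 3 + 2 + 1 + 2 + 4 + 2 = 26.

26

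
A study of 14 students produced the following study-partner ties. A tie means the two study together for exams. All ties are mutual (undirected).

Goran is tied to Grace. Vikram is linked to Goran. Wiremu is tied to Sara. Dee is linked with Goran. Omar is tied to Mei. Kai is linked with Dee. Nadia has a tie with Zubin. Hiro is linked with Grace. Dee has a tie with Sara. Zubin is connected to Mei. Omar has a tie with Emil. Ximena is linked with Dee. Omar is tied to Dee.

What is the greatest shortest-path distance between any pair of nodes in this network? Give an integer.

Eccentricity of each node (its greatest distance to any other): Dee:4, Emil:5, Goran:5, Grace:6, Hiro:7, Kai:5, Mei:5, Nadia:7, Omar:4, Sara:5, Vikram:6, Wiremu:6, Ximena:5, Zubin:6.
The maximum eccentricity is 7, realized for instance by the pair Hiro–Nadia via Hiro – Grace – Goran – Dee – Omar – Mei – Zubin – Nadia. So the diameter is 7.

7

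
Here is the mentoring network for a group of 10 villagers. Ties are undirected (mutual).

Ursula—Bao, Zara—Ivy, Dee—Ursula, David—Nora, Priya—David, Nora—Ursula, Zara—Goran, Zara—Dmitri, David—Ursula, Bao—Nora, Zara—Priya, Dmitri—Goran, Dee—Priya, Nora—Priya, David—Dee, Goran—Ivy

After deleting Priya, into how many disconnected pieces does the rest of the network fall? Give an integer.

2

Without Priya, the remaining ties split the others into: {Bao, David, Dee, Nora, Ursula}; {Dmitri, Goran, Ivy, Zara}.
That's 2 separate components.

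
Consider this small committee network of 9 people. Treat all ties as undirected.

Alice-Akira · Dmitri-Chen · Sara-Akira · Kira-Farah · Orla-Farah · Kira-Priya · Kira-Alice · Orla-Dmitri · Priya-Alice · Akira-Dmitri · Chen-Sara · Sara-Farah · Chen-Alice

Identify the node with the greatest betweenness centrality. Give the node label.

Alice

Unnormalized betweenness of each node: Akira:3, Alice:20/3, Chen:3, Dmitri:3, Farah:5, Kira:11/3, Orla:4/3, Priya:0, Sara:7/3.
Alice has the largest value, 20/3, making it the main broker — the node through which the most shortest paths run.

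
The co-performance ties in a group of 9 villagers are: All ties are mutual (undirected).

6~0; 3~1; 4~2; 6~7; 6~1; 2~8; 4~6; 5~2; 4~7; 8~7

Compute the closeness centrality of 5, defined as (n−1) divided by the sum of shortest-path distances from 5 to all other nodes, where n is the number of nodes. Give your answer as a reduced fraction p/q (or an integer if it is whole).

1/3

Distances from 5: 0:4, 1:4, 2:1, 3:5, 4:2, 6:3, 7:3, 8:2. Sum = 24.
n = 9, so closeness = 8/24 = 1/3.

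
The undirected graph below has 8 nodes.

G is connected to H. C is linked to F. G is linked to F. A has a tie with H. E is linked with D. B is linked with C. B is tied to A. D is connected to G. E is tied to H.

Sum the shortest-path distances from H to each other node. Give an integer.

12

Distances from H: A:1, B:2, C:3, D:2, E:1, F:2, G:1.
Sum = 1 + 2 + 3 + 2 + 1 + 2 + 1 = 12.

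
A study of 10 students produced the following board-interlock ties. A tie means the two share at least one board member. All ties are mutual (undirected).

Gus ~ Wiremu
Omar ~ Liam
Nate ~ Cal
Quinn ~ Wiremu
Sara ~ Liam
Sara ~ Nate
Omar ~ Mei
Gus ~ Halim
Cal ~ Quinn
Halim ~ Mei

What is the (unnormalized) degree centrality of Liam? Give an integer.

2

Liam is directly tied to Omar and Sara. That is 2 neighbors, so the degree of Liam is 2.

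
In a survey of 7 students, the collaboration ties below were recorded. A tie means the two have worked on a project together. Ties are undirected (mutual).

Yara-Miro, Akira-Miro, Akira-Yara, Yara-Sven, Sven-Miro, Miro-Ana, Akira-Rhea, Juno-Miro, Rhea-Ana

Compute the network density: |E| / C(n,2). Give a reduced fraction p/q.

3/7

There are 9 edges and 7 nodes, so the maximum possible is C(7,2) = 21.
Density = 9/21 = 3/7.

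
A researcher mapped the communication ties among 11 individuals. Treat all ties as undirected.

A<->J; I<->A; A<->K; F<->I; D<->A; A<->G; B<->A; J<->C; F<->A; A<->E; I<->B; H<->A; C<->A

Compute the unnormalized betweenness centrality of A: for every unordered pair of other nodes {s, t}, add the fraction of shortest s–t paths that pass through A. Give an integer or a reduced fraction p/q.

Pairs whose geodesics pass through A — F–J: 1; F–D: 1; F–G: 1; F–C: 1; F–B: 1/2; F–H: 1; F–E: 1; F–K: 1; J–D: 1; J–G: 1; J–B: 1; J–H: 1; J–E: 1; J–K: 1 … (+28 more pairs).
All other pairs contribute 0.
Summing the contributions gives betweenness(A) = 83/2.

83/2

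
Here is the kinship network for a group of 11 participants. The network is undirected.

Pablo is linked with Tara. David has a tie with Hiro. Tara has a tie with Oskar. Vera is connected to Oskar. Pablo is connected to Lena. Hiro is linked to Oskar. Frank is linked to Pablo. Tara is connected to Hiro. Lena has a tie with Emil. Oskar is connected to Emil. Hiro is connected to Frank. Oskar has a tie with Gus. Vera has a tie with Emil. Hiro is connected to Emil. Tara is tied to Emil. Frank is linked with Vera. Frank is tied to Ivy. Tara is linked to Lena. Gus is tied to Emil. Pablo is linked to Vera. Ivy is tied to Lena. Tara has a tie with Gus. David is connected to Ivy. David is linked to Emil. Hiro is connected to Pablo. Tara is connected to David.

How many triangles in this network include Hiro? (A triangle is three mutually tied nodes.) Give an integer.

Hiro's neighbors: David, Emil, Frank, Oskar, Pablo, and Tara.
Neighbor pairs that are themselves tied: Hiro–David–Emil; Hiro–David–Tara; Hiro–Emil–Oskar; Hiro–Emil–Tara; Hiro–Frank–Pablo; Hiro–Oskar–Tara; Hiro–Pablo–Tara. Each forms one triangle with Hiro, for 7 in total.

7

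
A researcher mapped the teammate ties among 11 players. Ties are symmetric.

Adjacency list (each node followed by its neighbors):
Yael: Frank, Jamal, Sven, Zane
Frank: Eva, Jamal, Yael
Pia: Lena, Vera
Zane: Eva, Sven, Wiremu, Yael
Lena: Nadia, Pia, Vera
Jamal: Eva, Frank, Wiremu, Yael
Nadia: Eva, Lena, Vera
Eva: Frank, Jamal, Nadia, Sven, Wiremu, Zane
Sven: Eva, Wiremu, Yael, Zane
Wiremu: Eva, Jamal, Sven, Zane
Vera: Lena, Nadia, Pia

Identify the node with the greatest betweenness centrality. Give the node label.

Eva

Unnormalized betweenness of each node: Eva:157/6, Frank:5/4, Jamal:25/12, Lena:4, Nadia:21, Pia:0, Sven:19/12, Vera:4, Wiremu:2/3, Yael:5/3, Zane:19/12.
Eva has the largest value, 157/6, making it the main broker — the node through which the most shortest paths run.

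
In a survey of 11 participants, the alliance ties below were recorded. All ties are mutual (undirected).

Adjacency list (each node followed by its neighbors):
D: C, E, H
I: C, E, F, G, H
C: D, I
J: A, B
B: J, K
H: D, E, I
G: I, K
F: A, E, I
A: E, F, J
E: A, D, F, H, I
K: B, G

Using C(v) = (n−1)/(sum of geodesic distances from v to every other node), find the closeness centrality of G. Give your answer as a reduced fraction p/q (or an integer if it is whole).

10/21

Distances from G: A:3, B:2, C:2, D:3, E:2, F:2, H:2, I:1, J:3, K:1. Sum = 21.
n = 11, so closeness = 10/21.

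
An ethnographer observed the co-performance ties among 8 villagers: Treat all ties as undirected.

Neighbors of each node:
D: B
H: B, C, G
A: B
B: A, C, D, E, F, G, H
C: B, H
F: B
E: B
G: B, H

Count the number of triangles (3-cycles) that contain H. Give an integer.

2

H's neighbors: B, C, and G.
Neighbor pairs that are themselves tied: H–B–C; H–B–G. Each forms one triangle with H, for 2 in total.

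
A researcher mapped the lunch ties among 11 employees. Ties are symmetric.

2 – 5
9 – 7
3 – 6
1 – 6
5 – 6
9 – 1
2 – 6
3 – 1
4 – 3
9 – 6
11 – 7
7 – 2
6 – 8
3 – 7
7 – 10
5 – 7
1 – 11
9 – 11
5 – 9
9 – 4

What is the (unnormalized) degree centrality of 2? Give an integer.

2 is directly tied to 5, 6, and 7. That is 3 neighbors, so the degree of 2 is 3.

3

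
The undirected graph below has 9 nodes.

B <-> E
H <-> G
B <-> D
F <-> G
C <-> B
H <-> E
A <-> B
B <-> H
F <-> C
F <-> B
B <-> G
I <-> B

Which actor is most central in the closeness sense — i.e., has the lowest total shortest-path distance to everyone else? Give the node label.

Farness (sum of distances to all others) for each node — A:15, B:8, C:14, D:15, E:14, F:13, G:13, H:13, I:15.
The smallest farness is 8, for B, so B has the highest closeness.

B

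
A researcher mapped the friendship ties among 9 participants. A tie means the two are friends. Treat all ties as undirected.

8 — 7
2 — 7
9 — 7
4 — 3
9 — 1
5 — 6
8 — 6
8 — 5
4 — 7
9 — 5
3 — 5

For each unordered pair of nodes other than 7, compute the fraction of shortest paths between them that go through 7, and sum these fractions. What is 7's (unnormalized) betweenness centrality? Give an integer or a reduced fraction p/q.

23/2

Pairs whose geodesics pass through 7 — 5–2: 2/2; 4–8: 1; 4–2: 1; 4–1: 1; 4–6: 1/2; 4–9: 1; 8–2: 1; 8–1: 1/2; 8–9: 1/2; 2–1: 1; 2–6: 1; 2–9: 1; 2–3: 1.
All other pairs contribute 0.
Summing the contributions gives betweenness(7) = 23/2.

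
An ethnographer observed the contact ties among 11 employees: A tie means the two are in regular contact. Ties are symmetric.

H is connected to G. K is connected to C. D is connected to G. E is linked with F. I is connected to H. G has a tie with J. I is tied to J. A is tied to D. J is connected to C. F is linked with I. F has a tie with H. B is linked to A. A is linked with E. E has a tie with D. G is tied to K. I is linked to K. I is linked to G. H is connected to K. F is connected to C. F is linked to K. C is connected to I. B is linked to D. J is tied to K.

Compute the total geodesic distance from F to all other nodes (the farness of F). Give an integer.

16

Distances from F: A:2, B:3, C:1, D:2, E:1, G:2, H:1, I:1, J:2, K:1.
Sum = 2 + 3 + 1 + 2 + 1 + 2 + 1 + 1 + 2 + 1 = 16.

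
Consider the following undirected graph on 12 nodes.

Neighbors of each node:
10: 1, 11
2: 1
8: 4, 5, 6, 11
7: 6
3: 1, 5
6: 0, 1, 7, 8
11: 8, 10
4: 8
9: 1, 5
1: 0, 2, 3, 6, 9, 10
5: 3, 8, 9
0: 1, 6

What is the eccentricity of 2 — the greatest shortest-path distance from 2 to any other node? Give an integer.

4

Distances from 2: 0:2, 1:1, 3:2, 4:4, 5:3, 6:2, 7:3, 8:3, 9:2, 10:2, 11:3.
The largest is 4 (to 4), so the eccentricity of 2 is 4.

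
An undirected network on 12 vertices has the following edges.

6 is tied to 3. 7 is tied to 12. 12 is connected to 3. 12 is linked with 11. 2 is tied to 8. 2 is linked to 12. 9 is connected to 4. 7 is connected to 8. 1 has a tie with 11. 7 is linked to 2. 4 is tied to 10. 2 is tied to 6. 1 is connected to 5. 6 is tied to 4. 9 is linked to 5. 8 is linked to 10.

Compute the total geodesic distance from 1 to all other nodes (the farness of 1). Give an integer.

30

Distances from 1: 2:3, 3:3, 4:3, 5:1, 6:4, 7:3, 8:4, 9:2, 10:4, 11:1, 12:2.
Sum = 3 + 3 + 3 + 1 + 4 + 3 + 4 + 2 + 4 + 1 + 2 = 30.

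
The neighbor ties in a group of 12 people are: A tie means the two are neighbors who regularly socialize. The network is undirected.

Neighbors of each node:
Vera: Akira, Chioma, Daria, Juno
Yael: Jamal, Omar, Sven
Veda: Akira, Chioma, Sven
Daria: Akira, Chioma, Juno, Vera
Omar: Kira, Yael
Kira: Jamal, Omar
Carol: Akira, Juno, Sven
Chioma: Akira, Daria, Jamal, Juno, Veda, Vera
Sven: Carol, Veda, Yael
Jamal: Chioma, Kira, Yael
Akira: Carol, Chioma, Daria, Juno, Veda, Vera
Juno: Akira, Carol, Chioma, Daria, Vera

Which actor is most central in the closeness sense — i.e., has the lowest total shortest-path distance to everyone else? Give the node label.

Chioma

Farness (sum of distances to all others) for each node — Akira:20, Carol:23, Chioma:17, Daria:23, Jamal:20, Juno:21, Kira:28, Omar:31, Sven:22, Veda:21, Vera:23, Yael:23.
The smallest farness is 17, for Chioma, so Chioma has the highest closeness.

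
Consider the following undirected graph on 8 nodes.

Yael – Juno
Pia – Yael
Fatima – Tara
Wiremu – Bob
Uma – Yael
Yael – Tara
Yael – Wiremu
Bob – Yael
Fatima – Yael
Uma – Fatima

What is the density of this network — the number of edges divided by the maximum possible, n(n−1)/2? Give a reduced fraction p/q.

There are 10 edges and 8 nodes, so the maximum possible is C(8,2) = 28.
Density = 10/28 = 5/14.

5/14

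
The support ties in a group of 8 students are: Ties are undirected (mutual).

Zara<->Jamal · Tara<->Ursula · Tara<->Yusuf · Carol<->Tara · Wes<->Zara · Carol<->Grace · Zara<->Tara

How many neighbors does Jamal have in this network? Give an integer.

1

Jamal is directly tied to Zara. That is 1 neighbor, so the degree of Jamal is 1.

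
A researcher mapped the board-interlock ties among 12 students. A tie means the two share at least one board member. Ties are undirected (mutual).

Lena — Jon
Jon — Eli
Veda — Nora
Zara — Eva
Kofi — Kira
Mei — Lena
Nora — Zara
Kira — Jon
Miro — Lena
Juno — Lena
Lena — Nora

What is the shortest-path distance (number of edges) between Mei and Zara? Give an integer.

One shortest route is Mei – Lena – Nora – Zara, which uses 3 edges, and at distance 2 from Mei we only reach {Jon, Juno, Miro, Nora}, which does not include Zara. So d(Mei,Zara) = 3.

3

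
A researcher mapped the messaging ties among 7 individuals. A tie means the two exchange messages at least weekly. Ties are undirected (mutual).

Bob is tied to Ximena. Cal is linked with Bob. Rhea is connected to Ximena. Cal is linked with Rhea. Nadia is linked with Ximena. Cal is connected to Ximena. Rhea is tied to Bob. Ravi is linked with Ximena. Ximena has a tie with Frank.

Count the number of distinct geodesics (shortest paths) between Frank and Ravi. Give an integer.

1

The shortest distance is 2, and the only length-2 path is Frank–Ximena–Ravi. So there is exactly 1 shortest path.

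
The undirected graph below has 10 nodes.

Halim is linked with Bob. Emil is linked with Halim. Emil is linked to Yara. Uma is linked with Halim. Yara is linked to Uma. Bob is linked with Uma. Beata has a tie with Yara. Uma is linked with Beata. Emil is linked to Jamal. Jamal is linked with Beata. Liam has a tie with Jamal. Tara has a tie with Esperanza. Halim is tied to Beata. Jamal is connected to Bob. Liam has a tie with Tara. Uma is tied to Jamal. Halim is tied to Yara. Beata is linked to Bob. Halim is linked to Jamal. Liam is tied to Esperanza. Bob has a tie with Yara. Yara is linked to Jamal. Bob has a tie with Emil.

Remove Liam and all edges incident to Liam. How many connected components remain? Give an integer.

Without Liam, the remaining ties split the others into: {Esperanza, Tara}; {Beata, Bob, Emil, Halim, Jamal, Uma, Yara}.
That's 2 separate components.

2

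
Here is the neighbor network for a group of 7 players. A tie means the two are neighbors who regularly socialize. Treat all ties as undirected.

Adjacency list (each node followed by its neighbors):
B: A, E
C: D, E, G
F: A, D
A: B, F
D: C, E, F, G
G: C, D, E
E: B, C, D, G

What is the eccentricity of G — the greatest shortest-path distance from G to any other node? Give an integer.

Distances from G: A:3, B:2, C:1, D:1, E:1, F:2.
The largest is 3 (to A), so the eccentricity of G is 3.

3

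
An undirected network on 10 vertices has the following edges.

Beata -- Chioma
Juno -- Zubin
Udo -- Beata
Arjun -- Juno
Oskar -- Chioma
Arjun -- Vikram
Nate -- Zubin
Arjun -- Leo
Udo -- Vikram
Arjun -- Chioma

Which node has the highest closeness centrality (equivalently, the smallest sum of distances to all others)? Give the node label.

Farness (sum of distances to all others) for each node — Arjun:15, Beata:23, Chioma:18, Juno:19, Leo:23, Nate:33, Oskar:26, Udo:24, Vikram:20, Zubin:25.
The smallest farness is 15, for Arjun, so Arjun has the highest closeness.

Arjun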